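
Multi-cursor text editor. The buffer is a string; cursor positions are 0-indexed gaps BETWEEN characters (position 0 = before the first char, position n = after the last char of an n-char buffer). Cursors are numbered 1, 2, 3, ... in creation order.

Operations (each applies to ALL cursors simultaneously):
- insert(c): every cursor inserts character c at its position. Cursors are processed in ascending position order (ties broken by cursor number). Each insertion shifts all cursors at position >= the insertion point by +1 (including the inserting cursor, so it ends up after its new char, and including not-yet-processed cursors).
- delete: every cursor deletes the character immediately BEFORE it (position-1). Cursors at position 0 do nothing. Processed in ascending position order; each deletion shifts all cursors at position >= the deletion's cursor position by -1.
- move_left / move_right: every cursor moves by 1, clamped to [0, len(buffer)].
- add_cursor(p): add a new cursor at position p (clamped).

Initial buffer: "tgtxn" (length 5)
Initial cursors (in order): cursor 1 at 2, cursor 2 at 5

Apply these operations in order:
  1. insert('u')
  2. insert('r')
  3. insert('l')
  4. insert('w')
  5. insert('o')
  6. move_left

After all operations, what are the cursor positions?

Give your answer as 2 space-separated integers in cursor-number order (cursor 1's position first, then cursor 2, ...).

After op 1 (insert('u')): buffer="tgutxnu" (len 7), cursors c1@3 c2@7, authorship ..1...2
After op 2 (insert('r')): buffer="tgurtxnur" (len 9), cursors c1@4 c2@9, authorship ..11...22
After op 3 (insert('l')): buffer="tgurltxnurl" (len 11), cursors c1@5 c2@11, authorship ..111...222
After op 4 (insert('w')): buffer="tgurlwtxnurlw" (len 13), cursors c1@6 c2@13, authorship ..1111...2222
After op 5 (insert('o')): buffer="tgurlwotxnurlwo" (len 15), cursors c1@7 c2@15, authorship ..11111...22222
After op 6 (move_left): buffer="tgurlwotxnurlwo" (len 15), cursors c1@6 c2@14, authorship ..11111...22222

Answer: 6 14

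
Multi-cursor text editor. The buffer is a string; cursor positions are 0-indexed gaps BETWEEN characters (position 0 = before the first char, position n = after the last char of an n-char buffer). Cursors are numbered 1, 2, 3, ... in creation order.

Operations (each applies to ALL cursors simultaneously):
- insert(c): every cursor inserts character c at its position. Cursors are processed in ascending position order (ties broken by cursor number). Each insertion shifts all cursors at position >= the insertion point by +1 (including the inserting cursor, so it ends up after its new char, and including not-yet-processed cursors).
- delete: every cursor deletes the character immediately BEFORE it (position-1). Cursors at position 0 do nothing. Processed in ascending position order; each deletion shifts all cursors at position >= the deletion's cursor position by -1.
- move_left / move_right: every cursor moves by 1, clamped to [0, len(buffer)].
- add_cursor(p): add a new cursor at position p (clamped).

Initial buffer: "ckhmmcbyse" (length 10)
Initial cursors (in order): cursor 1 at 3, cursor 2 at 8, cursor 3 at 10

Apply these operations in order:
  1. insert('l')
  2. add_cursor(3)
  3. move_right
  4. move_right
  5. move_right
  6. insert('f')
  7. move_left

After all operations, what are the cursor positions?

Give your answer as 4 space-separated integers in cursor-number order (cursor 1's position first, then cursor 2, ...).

Answer: 8 16 16 6

Derivation:
After op 1 (insert('l')): buffer="ckhlmmcbylsel" (len 13), cursors c1@4 c2@10 c3@13, authorship ...1.....2..3
After op 2 (add_cursor(3)): buffer="ckhlmmcbylsel" (len 13), cursors c4@3 c1@4 c2@10 c3@13, authorship ...1.....2..3
After op 3 (move_right): buffer="ckhlmmcbylsel" (len 13), cursors c4@4 c1@5 c2@11 c3@13, authorship ...1.....2..3
After op 4 (move_right): buffer="ckhlmmcbylsel" (len 13), cursors c4@5 c1@6 c2@12 c3@13, authorship ...1.....2..3
After op 5 (move_right): buffer="ckhlmmcbylsel" (len 13), cursors c4@6 c1@7 c2@13 c3@13, authorship ...1.....2..3
After op 6 (insert('f')): buffer="ckhlmmfcfbylselff" (len 17), cursors c4@7 c1@9 c2@17 c3@17, authorship ...1..4.1..2..323
After op 7 (move_left): buffer="ckhlmmfcfbylselff" (len 17), cursors c4@6 c1@8 c2@16 c3@16, authorship ...1..4.1..2..323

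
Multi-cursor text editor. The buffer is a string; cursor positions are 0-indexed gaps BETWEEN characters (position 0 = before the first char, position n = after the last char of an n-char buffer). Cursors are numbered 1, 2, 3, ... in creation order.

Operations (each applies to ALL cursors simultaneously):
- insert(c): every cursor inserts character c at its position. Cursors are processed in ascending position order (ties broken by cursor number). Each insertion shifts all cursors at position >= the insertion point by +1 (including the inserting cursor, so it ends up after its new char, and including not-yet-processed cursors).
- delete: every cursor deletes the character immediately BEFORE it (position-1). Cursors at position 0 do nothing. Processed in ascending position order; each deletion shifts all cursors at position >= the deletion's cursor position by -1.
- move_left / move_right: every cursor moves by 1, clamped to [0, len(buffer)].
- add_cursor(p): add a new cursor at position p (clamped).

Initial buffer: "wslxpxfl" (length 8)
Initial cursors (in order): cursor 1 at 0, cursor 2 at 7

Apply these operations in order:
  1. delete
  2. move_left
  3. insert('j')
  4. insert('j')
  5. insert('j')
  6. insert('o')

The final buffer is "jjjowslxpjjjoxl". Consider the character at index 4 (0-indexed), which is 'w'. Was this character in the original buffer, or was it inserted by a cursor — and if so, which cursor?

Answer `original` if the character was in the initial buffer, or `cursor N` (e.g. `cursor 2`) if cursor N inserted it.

Answer: original

Derivation:
After op 1 (delete): buffer="wslxpxl" (len 7), cursors c1@0 c2@6, authorship .......
After op 2 (move_left): buffer="wslxpxl" (len 7), cursors c1@0 c2@5, authorship .......
After op 3 (insert('j')): buffer="jwslxpjxl" (len 9), cursors c1@1 c2@7, authorship 1.....2..
After op 4 (insert('j')): buffer="jjwslxpjjxl" (len 11), cursors c1@2 c2@9, authorship 11.....22..
After op 5 (insert('j')): buffer="jjjwslxpjjjxl" (len 13), cursors c1@3 c2@11, authorship 111.....222..
After op 6 (insert('o')): buffer="jjjowslxpjjjoxl" (len 15), cursors c1@4 c2@13, authorship 1111.....2222..
Authorship (.=original, N=cursor N): 1 1 1 1 . . . . . 2 2 2 2 . .
Index 4: author = original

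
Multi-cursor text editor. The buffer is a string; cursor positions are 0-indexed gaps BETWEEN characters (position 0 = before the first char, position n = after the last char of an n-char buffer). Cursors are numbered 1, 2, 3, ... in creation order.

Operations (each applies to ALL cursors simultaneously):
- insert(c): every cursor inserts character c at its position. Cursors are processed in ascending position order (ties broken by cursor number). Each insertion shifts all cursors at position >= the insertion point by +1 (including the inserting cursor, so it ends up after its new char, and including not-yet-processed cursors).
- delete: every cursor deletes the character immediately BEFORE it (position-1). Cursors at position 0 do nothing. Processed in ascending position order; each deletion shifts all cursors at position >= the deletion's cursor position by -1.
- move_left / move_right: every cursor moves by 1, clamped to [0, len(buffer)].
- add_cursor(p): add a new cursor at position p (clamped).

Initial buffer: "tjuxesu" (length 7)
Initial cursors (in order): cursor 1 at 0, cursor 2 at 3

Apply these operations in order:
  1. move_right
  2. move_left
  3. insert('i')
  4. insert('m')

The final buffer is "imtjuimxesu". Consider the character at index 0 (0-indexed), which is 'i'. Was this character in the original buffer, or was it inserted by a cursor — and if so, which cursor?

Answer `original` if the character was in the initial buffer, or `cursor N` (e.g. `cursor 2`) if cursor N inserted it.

After op 1 (move_right): buffer="tjuxesu" (len 7), cursors c1@1 c2@4, authorship .......
After op 2 (move_left): buffer="tjuxesu" (len 7), cursors c1@0 c2@3, authorship .......
After op 3 (insert('i')): buffer="itjuixesu" (len 9), cursors c1@1 c2@5, authorship 1...2....
After op 4 (insert('m')): buffer="imtjuimxesu" (len 11), cursors c1@2 c2@7, authorship 11...22....
Authorship (.=original, N=cursor N): 1 1 . . . 2 2 . . . .
Index 0: author = 1

Answer: cursor 1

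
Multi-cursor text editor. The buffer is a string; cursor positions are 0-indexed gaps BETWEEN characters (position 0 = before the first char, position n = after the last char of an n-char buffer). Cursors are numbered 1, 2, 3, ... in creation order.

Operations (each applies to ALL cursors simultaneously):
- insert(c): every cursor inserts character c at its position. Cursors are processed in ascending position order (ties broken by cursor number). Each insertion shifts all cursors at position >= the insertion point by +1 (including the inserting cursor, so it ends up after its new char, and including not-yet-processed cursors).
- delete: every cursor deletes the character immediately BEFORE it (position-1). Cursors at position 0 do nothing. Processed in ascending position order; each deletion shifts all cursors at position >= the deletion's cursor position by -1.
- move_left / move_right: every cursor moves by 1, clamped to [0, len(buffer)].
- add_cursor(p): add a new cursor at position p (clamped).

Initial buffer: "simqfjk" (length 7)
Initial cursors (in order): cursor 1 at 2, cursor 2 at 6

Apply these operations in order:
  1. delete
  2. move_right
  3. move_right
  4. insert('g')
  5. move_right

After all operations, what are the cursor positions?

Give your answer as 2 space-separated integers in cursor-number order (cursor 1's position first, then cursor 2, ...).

After op 1 (delete): buffer="smqfk" (len 5), cursors c1@1 c2@4, authorship .....
After op 2 (move_right): buffer="smqfk" (len 5), cursors c1@2 c2@5, authorship .....
After op 3 (move_right): buffer="smqfk" (len 5), cursors c1@3 c2@5, authorship .....
After op 4 (insert('g')): buffer="smqgfkg" (len 7), cursors c1@4 c2@7, authorship ...1..2
After op 5 (move_right): buffer="smqgfkg" (len 7), cursors c1@5 c2@7, authorship ...1..2

Answer: 5 7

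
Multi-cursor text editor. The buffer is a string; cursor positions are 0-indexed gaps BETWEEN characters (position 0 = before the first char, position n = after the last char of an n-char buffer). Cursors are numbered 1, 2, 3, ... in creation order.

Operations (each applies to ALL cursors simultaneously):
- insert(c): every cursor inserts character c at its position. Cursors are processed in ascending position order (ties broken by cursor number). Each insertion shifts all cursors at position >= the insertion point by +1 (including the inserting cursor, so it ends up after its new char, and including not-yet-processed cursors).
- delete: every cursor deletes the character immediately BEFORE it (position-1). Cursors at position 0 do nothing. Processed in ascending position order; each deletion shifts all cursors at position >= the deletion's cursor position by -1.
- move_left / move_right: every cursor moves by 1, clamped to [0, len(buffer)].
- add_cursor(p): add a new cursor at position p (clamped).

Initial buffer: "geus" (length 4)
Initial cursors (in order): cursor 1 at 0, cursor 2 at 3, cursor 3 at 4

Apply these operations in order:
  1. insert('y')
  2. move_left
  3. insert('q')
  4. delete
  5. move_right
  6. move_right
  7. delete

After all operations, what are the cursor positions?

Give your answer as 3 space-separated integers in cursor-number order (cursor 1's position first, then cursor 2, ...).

Answer: 1 4 4

Derivation:
After op 1 (insert('y')): buffer="ygeuysy" (len 7), cursors c1@1 c2@5 c3@7, authorship 1...2.3
After op 2 (move_left): buffer="ygeuysy" (len 7), cursors c1@0 c2@4 c3@6, authorship 1...2.3
After op 3 (insert('q')): buffer="qygeuqysqy" (len 10), cursors c1@1 c2@6 c3@9, authorship 11...22.33
After op 4 (delete): buffer="ygeuysy" (len 7), cursors c1@0 c2@4 c3@6, authorship 1...2.3
After op 5 (move_right): buffer="ygeuysy" (len 7), cursors c1@1 c2@5 c3@7, authorship 1...2.3
After op 6 (move_right): buffer="ygeuysy" (len 7), cursors c1@2 c2@6 c3@7, authorship 1...2.3
After op 7 (delete): buffer="yeuy" (len 4), cursors c1@1 c2@4 c3@4, authorship 1..2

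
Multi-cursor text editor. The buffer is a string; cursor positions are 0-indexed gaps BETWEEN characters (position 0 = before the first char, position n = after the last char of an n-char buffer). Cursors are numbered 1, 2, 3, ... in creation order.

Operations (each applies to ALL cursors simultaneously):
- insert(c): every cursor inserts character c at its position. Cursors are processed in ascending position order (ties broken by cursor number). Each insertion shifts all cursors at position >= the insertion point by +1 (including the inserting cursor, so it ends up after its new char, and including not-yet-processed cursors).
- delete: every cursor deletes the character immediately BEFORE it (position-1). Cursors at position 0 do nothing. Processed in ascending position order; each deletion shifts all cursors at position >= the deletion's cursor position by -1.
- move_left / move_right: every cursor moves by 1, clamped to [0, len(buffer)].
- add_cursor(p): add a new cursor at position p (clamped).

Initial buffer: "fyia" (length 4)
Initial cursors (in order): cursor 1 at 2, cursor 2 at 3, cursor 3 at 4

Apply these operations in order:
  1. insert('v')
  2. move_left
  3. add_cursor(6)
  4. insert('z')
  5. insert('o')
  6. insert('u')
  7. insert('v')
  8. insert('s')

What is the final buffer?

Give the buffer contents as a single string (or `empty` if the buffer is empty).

After op 1 (insert('v')): buffer="fyvivav" (len 7), cursors c1@3 c2@5 c3@7, authorship ..1.2.3
After op 2 (move_left): buffer="fyvivav" (len 7), cursors c1@2 c2@4 c3@6, authorship ..1.2.3
After op 3 (add_cursor(6)): buffer="fyvivav" (len 7), cursors c1@2 c2@4 c3@6 c4@6, authorship ..1.2.3
After op 4 (insert('z')): buffer="fyzvizvazzv" (len 11), cursors c1@3 c2@6 c3@10 c4@10, authorship ..11.22.343
After op 5 (insert('o')): buffer="fyzovizovazzoov" (len 15), cursors c1@4 c2@8 c3@14 c4@14, authorship ..111.222.34343
After op 6 (insert('u')): buffer="fyzouvizouvazzoouuv" (len 19), cursors c1@5 c2@10 c3@18 c4@18, authorship ..1111.2222.3434343
After op 7 (insert('v')): buffer="fyzouvvizouvvazzoouuvvv" (len 23), cursors c1@6 c2@12 c3@22 c4@22, authorship ..11111.22222.343434343
After op 8 (insert('s')): buffer="fyzouvsvizouvsvazzoouuvvssv" (len 27), cursors c1@7 c2@14 c3@26 c4@26, authorship ..111111.222222.34343434343

Answer: fyzouvsvizouvsvazzoouuvvssv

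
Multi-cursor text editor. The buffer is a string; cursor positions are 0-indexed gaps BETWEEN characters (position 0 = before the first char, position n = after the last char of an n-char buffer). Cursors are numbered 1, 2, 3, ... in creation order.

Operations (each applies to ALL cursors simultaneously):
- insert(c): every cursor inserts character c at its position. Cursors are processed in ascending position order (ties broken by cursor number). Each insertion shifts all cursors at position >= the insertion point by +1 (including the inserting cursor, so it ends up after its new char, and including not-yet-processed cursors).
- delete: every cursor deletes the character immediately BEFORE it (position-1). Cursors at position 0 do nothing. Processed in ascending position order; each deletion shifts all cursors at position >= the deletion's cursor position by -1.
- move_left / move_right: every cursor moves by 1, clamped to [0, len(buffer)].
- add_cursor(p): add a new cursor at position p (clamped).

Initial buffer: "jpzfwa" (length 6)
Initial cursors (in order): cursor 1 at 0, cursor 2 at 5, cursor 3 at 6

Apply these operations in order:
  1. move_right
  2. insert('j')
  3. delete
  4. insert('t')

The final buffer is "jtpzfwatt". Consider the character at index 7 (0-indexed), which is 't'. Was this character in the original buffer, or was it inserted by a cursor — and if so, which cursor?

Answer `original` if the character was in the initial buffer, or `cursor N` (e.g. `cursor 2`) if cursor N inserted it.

After op 1 (move_right): buffer="jpzfwa" (len 6), cursors c1@1 c2@6 c3@6, authorship ......
After op 2 (insert('j')): buffer="jjpzfwajj" (len 9), cursors c1@2 c2@9 c3@9, authorship .1.....23
After op 3 (delete): buffer="jpzfwa" (len 6), cursors c1@1 c2@6 c3@6, authorship ......
After op 4 (insert('t')): buffer="jtpzfwatt" (len 9), cursors c1@2 c2@9 c3@9, authorship .1.....23
Authorship (.=original, N=cursor N): . 1 . . . . . 2 3
Index 7: author = 2

Answer: cursor 2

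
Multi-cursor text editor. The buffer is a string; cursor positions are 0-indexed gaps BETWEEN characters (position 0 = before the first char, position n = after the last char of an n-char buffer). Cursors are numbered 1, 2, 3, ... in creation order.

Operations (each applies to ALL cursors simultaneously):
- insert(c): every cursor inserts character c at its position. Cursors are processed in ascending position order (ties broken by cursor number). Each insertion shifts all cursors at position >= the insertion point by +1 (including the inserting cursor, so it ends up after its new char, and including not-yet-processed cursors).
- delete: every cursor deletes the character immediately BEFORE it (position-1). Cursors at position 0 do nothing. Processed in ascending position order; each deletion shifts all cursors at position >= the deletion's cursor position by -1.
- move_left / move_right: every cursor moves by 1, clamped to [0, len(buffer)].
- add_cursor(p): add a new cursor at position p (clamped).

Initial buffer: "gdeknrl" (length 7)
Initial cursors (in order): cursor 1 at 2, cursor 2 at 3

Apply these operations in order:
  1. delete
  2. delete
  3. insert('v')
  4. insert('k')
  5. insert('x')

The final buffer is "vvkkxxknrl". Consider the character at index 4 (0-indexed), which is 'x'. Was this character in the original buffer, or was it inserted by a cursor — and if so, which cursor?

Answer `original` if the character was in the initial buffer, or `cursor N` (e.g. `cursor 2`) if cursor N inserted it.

Answer: cursor 1

Derivation:
After op 1 (delete): buffer="gknrl" (len 5), cursors c1@1 c2@1, authorship .....
After op 2 (delete): buffer="knrl" (len 4), cursors c1@0 c2@0, authorship ....
After op 3 (insert('v')): buffer="vvknrl" (len 6), cursors c1@2 c2@2, authorship 12....
After op 4 (insert('k')): buffer="vvkkknrl" (len 8), cursors c1@4 c2@4, authorship 1212....
After op 5 (insert('x')): buffer="vvkkxxknrl" (len 10), cursors c1@6 c2@6, authorship 121212....
Authorship (.=original, N=cursor N): 1 2 1 2 1 2 . . . .
Index 4: author = 1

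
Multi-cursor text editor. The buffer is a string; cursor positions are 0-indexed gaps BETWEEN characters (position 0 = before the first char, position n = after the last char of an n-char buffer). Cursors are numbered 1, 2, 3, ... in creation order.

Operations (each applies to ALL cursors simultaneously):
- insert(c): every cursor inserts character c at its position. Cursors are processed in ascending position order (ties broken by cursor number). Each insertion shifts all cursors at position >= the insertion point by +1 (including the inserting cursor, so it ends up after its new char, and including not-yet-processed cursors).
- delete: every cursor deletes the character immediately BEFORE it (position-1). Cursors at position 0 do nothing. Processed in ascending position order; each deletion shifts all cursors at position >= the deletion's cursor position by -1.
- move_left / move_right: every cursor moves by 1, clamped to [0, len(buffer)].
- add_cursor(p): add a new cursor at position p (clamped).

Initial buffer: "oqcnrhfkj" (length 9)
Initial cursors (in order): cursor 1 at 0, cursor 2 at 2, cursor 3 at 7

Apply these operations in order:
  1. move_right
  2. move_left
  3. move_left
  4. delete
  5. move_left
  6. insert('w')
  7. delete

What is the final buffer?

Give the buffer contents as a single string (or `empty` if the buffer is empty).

After op 1 (move_right): buffer="oqcnrhfkj" (len 9), cursors c1@1 c2@3 c3@8, authorship .........
After op 2 (move_left): buffer="oqcnrhfkj" (len 9), cursors c1@0 c2@2 c3@7, authorship .........
After op 3 (move_left): buffer="oqcnrhfkj" (len 9), cursors c1@0 c2@1 c3@6, authorship .........
After op 4 (delete): buffer="qcnrfkj" (len 7), cursors c1@0 c2@0 c3@4, authorship .......
After op 5 (move_left): buffer="qcnrfkj" (len 7), cursors c1@0 c2@0 c3@3, authorship .......
After op 6 (insert('w')): buffer="wwqcnwrfkj" (len 10), cursors c1@2 c2@2 c3@6, authorship 12...3....
After op 7 (delete): buffer="qcnrfkj" (len 7), cursors c1@0 c2@0 c3@3, authorship .......

Answer: qcnrfkj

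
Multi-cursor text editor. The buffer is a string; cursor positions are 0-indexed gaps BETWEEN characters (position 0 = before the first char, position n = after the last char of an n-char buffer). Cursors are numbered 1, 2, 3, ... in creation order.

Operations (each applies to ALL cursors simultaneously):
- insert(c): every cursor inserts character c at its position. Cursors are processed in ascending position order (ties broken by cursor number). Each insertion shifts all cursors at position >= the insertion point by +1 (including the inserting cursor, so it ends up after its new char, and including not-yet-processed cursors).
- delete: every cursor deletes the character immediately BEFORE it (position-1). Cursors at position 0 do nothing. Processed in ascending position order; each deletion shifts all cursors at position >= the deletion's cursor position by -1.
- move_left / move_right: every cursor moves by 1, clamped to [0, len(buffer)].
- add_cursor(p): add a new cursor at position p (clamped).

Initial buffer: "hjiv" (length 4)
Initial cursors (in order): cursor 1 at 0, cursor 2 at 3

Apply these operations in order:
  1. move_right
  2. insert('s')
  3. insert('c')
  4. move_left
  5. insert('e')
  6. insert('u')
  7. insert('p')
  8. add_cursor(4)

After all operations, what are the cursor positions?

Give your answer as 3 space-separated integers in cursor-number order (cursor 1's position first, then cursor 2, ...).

After op 1 (move_right): buffer="hjiv" (len 4), cursors c1@1 c2@4, authorship ....
After op 2 (insert('s')): buffer="hsjivs" (len 6), cursors c1@2 c2@6, authorship .1...2
After op 3 (insert('c')): buffer="hscjivsc" (len 8), cursors c1@3 c2@8, authorship .11...22
After op 4 (move_left): buffer="hscjivsc" (len 8), cursors c1@2 c2@7, authorship .11...22
After op 5 (insert('e')): buffer="hsecjivsec" (len 10), cursors c1@3 c2@9, authorship .111...222
After op 6 (insert('u')): buffer="hseucjivseuc" (len 12), cursors c1@4 c2@11, authorship .1111...2222
After op 7 (insert('p')): buffer="hseupcjivseupc" (len 14), cursors c1@5 c2@13, authorship .11111...22222
After op 8 (add_cursor(4)): buffer="hseupcjivseupc" (len 14), cursors c3@4 c1@5 c2@13, authorship .11111...22222

Answer: 5 13 4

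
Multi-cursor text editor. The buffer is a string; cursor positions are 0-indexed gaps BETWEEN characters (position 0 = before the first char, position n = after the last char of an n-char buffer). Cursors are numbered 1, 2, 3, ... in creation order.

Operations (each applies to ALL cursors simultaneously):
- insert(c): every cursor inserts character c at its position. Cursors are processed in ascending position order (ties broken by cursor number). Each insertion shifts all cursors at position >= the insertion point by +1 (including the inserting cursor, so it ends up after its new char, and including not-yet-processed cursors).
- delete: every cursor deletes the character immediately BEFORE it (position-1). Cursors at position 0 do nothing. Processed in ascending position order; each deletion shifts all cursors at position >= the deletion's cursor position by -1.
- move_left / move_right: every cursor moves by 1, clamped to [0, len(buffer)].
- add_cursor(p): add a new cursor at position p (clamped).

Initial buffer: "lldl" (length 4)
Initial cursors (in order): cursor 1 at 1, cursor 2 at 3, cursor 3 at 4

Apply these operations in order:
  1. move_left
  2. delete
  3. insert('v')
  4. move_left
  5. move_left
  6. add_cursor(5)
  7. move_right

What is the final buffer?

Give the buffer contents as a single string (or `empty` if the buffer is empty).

Answer: vlvvl

Derivation:
After op 1 (move_left): buffer="lldl" (len 4), cursors c1@0 c2@2 c3@3, authorship ....
After op 2 (delete): buffer="ll" (len 2), cursors c1@0 c2@1 c3@1, authorship ..
After op 3 (insert('v')): buffer="vlvvl" (len 5), cursors c1@1 c2@4 c3@4, authorship 1.23.
After op 4 (move_left): buffer="vlvvl" (len 5), cursors c1@0 c2@3 c3@3, authorship 1.23.
After op 5 (move_left): buffer="vlvvl" (len 5), cursors c1@0 c2@2 c3@2, authorship 1.23.
After op 6 (add_cursor(5)): buffer="vlvvl" (len 5), cursors c1@0 c2@2 c3@2 c4@5, authorship 1.23.
After op 7 (move_right): buffer="vlvvl" (len 5), cursors c1@1 c2@3 c3@3 c4@5, authorship 1.23.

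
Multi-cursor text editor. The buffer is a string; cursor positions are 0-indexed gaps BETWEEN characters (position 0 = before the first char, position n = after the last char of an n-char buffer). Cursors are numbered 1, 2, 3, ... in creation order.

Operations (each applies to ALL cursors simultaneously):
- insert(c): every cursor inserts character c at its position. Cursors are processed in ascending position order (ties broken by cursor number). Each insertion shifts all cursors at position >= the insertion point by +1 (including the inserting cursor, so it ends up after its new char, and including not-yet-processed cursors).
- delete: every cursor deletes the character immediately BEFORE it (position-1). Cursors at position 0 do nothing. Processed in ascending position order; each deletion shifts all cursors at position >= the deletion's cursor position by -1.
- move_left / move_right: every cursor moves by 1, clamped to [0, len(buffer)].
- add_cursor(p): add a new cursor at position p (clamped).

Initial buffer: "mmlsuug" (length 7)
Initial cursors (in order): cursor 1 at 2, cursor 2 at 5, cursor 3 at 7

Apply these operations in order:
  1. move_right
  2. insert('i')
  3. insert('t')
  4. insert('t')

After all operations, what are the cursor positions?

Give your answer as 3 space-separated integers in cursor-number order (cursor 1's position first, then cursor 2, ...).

After op 1 (move_right): buffer="mmlsuug" (len 7), cursors c1@3 c2@6 c3@7, authorship .......
After op 2 (insert('i')): buffer="mmlisuuigi" (len 10), cursors c1@4 c2@8 c3@10, authorship ...1...2.3
After op 3 (insert('t')): buffer="mmlitsuuitgit" (len 13), cursors c1@5 c2@10 c3@13, authorship ...11...22.33
After op 4 (insert('t')): buffer="mmlittsuuittgitt" (len 16), cursors c1@6 c2@12 c3@16, authorship ...111...222.333

Answer: 6 12 16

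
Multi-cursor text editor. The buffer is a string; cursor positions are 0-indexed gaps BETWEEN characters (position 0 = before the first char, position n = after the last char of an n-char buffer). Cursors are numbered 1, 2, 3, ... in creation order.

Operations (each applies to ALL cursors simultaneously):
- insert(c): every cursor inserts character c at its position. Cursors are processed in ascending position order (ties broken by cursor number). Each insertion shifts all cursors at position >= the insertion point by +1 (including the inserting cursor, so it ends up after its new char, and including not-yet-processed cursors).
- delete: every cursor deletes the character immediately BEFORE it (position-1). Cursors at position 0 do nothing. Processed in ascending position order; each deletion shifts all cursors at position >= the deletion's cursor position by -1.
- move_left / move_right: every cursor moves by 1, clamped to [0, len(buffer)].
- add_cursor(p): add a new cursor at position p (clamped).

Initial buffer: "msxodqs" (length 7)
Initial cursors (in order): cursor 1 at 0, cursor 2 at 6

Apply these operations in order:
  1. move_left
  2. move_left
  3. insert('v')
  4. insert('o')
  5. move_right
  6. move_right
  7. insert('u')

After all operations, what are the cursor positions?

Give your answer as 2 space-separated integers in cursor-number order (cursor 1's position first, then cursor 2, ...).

Answer: 5 12

Derivation:
After op 1 (move_left): buffer="msxodqs" (len 7), cursors c1@0 c2@5, authorship .......
After op 2 (move_left): buffer="msxodqs" (len 7), cursors c1@0 c2@4, authorship .......
After op 3 (insert('v')): buffer="vmsxovdqs" (len 9), cursors c1@1 c2@6, authorship 1....2...
After op 4 (insert('o')): buffer="vomsxovodqs" (len 11), cursors c1@2 c2@8, authorship 11....22...
After op 5 (move_right): buffer="vomsxovodqs" (len 11), cursors c1@3 c2@9, authorship 11....22...
After op 6 (move_right): buffer="vomsxovodqs" (len 11), cursors c1@4 c2@10, authorship 11....22...
After op 7 (insert('u')): buffer="vomsuxovodqus" (len 13), cursors c1@5 c2@12, authorship 11..1..22..2.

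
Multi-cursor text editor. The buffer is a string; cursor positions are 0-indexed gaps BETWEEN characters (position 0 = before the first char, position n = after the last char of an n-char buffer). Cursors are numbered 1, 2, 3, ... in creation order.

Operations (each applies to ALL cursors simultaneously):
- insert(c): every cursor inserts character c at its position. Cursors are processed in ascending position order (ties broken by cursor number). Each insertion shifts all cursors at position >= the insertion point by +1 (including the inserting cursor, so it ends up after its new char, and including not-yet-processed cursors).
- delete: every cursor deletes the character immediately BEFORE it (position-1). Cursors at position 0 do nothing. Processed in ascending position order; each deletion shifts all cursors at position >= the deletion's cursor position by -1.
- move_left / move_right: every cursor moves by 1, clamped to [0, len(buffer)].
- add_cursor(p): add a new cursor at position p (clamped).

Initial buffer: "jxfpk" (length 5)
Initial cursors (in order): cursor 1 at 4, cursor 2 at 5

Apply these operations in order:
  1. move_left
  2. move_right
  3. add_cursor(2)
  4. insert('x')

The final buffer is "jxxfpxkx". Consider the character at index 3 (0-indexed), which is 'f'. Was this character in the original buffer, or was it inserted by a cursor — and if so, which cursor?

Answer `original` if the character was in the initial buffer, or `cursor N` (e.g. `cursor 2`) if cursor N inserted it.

Answer: original

Derivation:
After op 1 (move_left): buffer="jxfpk" (len 5), cursors c1@3 c2@4, authorship .....
After op 2 (move_right): buffer="jxfpk" (len 5), cursors c1@4 c2@5, authorship .....
After op 3 (add_cursor(2)): buffer="jxfpk" (len 5), cursors c3@2 c1@4 c2@5, authorship .....
After op 4 (insert('x')): buffer="jxxfpxkx" (len 8), cursors c3@3 c1@6 c2@8, authorship ..3..1.2
Authorship (.=original, N=cursor N): . . 3 . . 1 . 2
Index 3: author = original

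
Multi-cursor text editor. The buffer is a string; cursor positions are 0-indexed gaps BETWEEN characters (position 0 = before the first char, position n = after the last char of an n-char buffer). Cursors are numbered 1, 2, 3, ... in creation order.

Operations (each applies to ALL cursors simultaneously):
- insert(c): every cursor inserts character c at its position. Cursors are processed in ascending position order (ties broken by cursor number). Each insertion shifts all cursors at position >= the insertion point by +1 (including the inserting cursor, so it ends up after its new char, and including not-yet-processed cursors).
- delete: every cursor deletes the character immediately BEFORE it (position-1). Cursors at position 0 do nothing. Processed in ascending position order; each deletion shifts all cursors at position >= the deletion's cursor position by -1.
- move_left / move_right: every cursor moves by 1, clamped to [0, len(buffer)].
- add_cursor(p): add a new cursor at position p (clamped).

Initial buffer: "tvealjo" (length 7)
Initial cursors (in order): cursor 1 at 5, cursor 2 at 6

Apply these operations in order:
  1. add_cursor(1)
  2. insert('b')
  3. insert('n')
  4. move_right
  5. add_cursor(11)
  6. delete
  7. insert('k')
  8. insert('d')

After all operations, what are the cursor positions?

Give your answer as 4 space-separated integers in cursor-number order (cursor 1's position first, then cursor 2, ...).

After op 1 (add_cursor(1)): buffer="tvealjo" (len 7), cursors c3@1 c1@5 c2@6, authorship .......
After op 2 (insert('b')): buffer="tbvealbjbo" (len 10), cursors c3@2 c1@7 c2@9, authorship .3....1.2.
After op 3 (insert('n')): buffer="tbnvealbnjbno" (len 13), cursors c3@3 c1@9 c2@12, authorship .33....11.22.
After op 4 (move_right): buffer="tbnvealbnjbno" (len 13), cursors c3@4 c1@10 c2@13, authorship .33....11.22.
After op 5 (add_cursor(11)): buffer="tbnvealbnjbno" (len 13), cursors c3@4 c1@10 c4@11 c2@13, authorship .33....11.22.
After op 6 (delete): buffer="tbnealbnn" (len 9), cursors c3@3 c1@8 c4@8 c2@9, authorship .33...112
After op 7 (insert('k')): buffer="tbnkealbnkknk" (len 13), cursors c3@4 c1@11 c4@11 c2@13, authorship .333...111422
After op 8 (insert('d')): buffer="tbnkdealbnkkddnkd" (len 17), cursors c3@5 c1@14 c4@14 c2@17, authorship .3333...111414222

Answer: 14 17 5 14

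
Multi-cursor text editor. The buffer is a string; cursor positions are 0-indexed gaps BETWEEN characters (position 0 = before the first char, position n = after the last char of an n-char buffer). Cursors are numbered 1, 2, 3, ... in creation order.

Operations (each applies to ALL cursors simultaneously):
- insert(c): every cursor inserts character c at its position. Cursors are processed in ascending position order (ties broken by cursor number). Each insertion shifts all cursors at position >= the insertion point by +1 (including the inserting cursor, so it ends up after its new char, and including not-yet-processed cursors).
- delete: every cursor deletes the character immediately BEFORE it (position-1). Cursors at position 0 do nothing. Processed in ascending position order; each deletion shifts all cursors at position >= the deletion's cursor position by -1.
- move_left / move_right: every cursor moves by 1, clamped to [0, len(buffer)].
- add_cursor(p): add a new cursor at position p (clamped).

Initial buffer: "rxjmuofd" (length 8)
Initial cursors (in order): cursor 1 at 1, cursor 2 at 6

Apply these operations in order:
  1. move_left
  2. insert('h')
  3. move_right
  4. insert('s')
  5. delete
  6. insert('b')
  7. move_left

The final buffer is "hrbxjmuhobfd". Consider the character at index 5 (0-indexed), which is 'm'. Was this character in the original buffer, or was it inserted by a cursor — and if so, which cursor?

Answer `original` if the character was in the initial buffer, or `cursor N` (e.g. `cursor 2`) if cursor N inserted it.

Answer: original

Derivation:
After op 1 (move_left): buffer="rxjmuofd" (len 8), cursors c1@0 c2@5, authorship ........
After op 2 (insert('h')): buffer="hrxjmuhofd" (len 10), cursors c1@1 c2@7, authorship 1.....2...
After op 3 (move_right): buffer="hrxjmuhofd" (len 10), cursors c1@2 c2@8, authorship 1.....2...
After op 4 (insert('s')): buffer="hrsxjmuhosfd" (len 12), cursors c1@3 c2@10, authorship 1.1....2.2..
After op 5 (delete): buffer="hrxjmuhofd" (len 10), cursors c1@2 c2@8, authorship 1.....2...
After op 6 (insert('b')): buffer="hrbxjmuhobfd" (len 12), cursors c1@3 c2@10, authorship 1.1....2.2..
After op 7 (move_left): buffer="hrbxjmuhobfd" (len 12), cursors c1@2 c2@9, authorship 1.1....2.2..
Authorship (.=original, N=cursor N): 1 . 1 . . . . 2 . 2 . .
Index 5: author = original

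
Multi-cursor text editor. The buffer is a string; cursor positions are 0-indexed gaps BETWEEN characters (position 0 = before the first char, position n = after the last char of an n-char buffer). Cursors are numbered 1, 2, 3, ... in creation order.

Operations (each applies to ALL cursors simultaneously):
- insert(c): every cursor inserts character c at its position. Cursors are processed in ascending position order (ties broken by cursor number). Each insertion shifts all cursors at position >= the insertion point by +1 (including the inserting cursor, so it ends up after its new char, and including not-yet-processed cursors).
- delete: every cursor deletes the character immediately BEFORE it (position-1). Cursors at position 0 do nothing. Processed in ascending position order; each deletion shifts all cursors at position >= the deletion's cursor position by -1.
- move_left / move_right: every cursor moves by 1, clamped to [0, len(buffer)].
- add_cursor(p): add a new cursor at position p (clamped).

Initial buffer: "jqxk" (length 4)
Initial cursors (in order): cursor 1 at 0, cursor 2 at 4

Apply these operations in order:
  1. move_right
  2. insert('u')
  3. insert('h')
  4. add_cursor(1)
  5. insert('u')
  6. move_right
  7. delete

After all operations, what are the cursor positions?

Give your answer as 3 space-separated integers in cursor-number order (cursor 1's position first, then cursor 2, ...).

Answer: 4 8 2

Derivation:
After op 1 (move_right): buffer="jqxk" (len 4), cursors c1@1 c2@4, authorship ....
After op 2 (insert('u')): buffer="juqxku" (len 6), cursors c1@2 c2@6, authorship .1...2
After op 3 (insert('h')): buffer="juhqxkuh" (len 8), cursors c1@3 c2@8, authorship .11...22
After op 4 (add_cursor(1)): buffer="juhqxkuh" (len 8), cursors c3@1 c1@3 c2@8, authorship .11...22
After op 5 (insert('u')): buffer="juuhuqxkuhu" (len 11), cursors c3@2 c1@5 c2@11, authorship .3111...222
After op 6 (move_right): buffer="juuhuqxkuhu" (len 11), cursors c3@3 c1@6 c2@11, authorship .3111...222
After op 7 (delete): buffer="juhuxkuh" (len 8), cursors c3@2 c1@4 c2@8, authorship .311..22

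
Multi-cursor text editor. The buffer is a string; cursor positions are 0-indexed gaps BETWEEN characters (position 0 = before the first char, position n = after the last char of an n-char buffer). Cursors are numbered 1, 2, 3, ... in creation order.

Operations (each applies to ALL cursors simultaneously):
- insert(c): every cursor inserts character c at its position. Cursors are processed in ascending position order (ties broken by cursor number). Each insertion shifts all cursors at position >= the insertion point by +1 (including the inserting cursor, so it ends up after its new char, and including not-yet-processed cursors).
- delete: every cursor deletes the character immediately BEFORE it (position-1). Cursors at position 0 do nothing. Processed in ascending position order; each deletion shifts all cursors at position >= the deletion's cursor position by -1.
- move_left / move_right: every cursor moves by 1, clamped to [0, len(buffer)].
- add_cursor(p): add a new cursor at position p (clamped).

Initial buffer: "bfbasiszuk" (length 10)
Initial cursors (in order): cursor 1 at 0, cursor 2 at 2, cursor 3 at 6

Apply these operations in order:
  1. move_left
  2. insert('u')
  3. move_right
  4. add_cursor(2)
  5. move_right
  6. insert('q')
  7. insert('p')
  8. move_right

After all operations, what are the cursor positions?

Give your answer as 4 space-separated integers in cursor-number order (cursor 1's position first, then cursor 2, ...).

After op 1 (move_left): buffer="bfbasiszuk" (len 10), cursors c1@0 c2@1 c3@5, authorship ..........
After op 2 (insert('u')): buffer="ubufbasuiszuk" (len 13), cursors c1@1 c2@3 c3@8, authorship 1.2....3.....
After op 3 (move_right): buffer="ubufbasuiszuk" (len 13), cursors c1@2 c2@4 c3@9, authorship 1.2....3.....
After op 4 (add_cursor(2)): buffer="ubufbasuiszuk" (len 13), cursors c1@2 c4@2 c2@4 c3@9, authorship 1.2....3.....
After op 5 (move_right): buffer="ubufbasuiszuk" (len 13), cursors c1@3 c4@3 c2@5 c3@10, authorship 1.2....3.....
After op 6 (insert('q')): buffer="ubuqqfbqasuisqzuk" (len 17), cursors c1@5 c4@5 c2@8 c3@14, authorship 1.214..2..3..3...
After op 7 (insert('p')): buffer="ubuqqppfbqpasuisqpzuk" (len 21), cursors c1@7 c4@7 c2@11 c3@18, authorship 1.21414..22..3..33...
After op 8 (move_right): buffer="ubuqqppfbqpasuisqpzuk" (len 21), cursors c1@8 c4@8 c2@12 c3@19, authorship 1.21414..22..3..33...

Answer: 8 12 19 8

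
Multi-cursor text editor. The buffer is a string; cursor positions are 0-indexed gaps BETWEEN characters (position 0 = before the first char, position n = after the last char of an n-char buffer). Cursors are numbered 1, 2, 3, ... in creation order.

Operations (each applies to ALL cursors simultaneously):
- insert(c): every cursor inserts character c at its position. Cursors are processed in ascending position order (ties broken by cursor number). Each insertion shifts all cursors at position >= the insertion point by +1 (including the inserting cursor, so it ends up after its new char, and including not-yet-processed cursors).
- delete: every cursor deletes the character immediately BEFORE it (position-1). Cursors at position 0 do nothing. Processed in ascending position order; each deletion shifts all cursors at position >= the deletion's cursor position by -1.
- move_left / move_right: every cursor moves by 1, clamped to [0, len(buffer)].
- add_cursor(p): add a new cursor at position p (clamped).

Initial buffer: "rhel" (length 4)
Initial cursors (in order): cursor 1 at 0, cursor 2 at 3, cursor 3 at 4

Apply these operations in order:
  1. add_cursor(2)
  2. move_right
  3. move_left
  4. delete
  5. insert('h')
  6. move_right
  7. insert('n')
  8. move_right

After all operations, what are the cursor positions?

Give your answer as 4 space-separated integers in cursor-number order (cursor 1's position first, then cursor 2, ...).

After op 1 (add_cursor(2)): buffer="rhel" (len 4), cursors c1@0 c4@2 c2@3 c3@4, authorship ....
After op 2 (move_right): buffer="rhel" (len 4), cursors c1@1 c4@3 c2@4 c3@4, authorship ....
After op 3 (move_left): buffer="rhel" (len 4), cursors c1@0 c4@2 c2@3 c3@3, authorship ....
After op 4 (delete): buffer="l" (len 1), cursors c1@0 c2@0 c3@0 c4@0, authorship .
After op 5 (insert('h')): buffer="hhhhl" (len 5), cursors c1@4 c2@4 c3@4 c4@4, authorship 1234.
After op 6 (move_right): buffer="hhhhl" (len 5), cursors c1@5 c2@5 c3@5 c4@5, authorship 1234.
After op 7 (insert('n')): buffer="hhhhlnnnn" (len 9), cursors c1@9 c2@9 c3@9 c4@9, authorship 1234.1234
After op 8 (move_right): buffer="hhhhlnnnn" (len 9), cursors c1@9 c2@9 c3@9 c4@9, authorship 1234.1234

Answer: 9 9 9 9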